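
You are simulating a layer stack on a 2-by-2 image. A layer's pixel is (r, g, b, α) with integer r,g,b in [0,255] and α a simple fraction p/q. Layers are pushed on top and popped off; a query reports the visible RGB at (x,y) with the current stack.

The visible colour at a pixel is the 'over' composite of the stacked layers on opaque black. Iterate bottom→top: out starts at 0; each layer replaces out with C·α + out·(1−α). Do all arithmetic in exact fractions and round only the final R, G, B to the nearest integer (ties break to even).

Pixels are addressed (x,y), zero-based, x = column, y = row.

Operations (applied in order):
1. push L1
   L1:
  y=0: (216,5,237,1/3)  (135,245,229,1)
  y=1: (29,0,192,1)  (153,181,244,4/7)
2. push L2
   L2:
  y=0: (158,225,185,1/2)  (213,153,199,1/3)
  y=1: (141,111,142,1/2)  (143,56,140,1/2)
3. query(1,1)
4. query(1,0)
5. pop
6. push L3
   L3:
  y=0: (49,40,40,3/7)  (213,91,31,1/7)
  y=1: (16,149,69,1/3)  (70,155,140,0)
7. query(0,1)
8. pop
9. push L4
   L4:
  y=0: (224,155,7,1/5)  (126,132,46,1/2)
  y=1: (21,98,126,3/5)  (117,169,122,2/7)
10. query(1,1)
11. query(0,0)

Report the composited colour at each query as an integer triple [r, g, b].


at x=1,y=1 over L1,L2:
after L1 α=4/7: [612/7, 724/7, 976/7]
after L2 α=1/2: [1613/14, 558/7, 978/7]
rounded: [115, 80, 140]

query (1,0) [L1,L2] — begin 0,0,0
+L1 (α=1) → [135, 245, 229]
+L2 (α=1/3) → [161, 643/3, 219]
→ [161, 214, 219]

at x=0,y=1 over L1,L3:
L1 α=1: [29, 0, 192]
L3 α=1/3: [74/3, 149/3, 151]
= [25, 50, 151]

(1,1) stack=L1,L4; from [0,0,0]:
after L1 α=4/7: [612/7, 724/7, 976/7]
after L4 α=2/7: [4698/49, 5986/49, 6588/49]
rounded: [96, 122, 134]

query (0,0) [L1,L4] — begin 0,0,0
L1 α=1/3: [72, 5/3, 79]
L4 α=1/5: [512/5, 97/3, 323/5]
rounded: [102, 32, 65]


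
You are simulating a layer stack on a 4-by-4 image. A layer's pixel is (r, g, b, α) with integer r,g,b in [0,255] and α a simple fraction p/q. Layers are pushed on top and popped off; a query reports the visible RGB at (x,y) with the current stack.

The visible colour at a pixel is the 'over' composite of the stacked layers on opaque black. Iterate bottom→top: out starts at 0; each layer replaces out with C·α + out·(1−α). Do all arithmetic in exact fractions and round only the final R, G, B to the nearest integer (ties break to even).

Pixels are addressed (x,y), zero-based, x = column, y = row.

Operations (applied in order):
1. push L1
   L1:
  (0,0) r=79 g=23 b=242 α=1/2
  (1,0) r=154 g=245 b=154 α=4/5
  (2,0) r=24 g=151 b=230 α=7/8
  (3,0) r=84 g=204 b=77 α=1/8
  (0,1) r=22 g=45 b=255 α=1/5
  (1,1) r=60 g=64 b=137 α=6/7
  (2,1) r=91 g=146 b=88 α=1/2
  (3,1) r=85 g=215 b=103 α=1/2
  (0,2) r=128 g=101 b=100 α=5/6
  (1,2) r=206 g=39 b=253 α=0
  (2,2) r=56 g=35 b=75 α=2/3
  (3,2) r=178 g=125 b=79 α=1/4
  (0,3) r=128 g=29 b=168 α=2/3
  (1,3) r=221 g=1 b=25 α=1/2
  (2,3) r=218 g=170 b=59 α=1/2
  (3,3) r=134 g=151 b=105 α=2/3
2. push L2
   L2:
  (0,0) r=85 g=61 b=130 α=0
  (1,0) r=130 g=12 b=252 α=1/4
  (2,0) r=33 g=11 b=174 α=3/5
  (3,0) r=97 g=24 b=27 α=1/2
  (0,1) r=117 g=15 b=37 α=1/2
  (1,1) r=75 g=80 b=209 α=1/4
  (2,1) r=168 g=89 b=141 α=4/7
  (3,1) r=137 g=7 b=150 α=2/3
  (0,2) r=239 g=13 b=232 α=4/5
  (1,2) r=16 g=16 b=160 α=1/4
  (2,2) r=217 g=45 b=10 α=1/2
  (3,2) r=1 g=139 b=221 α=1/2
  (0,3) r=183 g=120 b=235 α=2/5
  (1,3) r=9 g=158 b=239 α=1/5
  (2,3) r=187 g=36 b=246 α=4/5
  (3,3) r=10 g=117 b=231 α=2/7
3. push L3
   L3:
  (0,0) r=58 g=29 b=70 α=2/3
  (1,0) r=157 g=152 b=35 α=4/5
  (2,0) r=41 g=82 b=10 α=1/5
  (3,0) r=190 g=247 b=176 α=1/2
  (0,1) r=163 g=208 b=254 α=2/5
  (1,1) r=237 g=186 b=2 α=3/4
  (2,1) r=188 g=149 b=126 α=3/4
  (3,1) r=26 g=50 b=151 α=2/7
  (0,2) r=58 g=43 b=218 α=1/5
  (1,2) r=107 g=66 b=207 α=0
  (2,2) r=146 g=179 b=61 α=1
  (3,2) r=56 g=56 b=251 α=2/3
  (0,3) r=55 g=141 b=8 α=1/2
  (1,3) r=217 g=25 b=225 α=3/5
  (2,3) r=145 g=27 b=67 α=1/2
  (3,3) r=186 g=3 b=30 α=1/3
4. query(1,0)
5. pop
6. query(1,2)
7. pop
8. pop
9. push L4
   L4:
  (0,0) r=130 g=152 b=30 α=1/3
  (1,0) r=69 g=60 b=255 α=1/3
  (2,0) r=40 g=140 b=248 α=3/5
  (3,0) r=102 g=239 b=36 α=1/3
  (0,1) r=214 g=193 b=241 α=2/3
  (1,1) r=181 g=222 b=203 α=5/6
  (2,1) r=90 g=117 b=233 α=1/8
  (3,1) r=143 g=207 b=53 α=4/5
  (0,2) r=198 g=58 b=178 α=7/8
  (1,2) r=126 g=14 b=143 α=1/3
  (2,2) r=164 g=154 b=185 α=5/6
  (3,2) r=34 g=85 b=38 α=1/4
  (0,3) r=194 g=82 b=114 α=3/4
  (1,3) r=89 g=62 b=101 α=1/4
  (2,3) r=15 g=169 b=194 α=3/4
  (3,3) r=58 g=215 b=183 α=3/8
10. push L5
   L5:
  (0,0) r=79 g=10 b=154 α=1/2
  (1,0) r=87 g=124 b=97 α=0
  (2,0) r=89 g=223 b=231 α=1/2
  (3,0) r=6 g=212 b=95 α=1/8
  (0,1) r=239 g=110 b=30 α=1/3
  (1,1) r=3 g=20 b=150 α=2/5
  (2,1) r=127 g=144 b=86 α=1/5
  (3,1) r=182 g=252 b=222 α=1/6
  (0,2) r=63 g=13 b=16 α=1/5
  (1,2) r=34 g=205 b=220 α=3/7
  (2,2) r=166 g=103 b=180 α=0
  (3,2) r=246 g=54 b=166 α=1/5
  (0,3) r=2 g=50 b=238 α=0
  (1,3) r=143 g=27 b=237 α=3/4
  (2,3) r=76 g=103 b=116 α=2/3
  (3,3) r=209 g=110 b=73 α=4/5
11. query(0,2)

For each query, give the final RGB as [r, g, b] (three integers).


at x=1,y=0 over L1,L2,L3:
after L1 α=4/5: [616/5, 196, 616/5]
after L2 α=1/4: [1249/10, 150, 777/5]
after L3 α=4/5: [7529/50, 758/5, 1477/25]
= [151, 152, 59]

(1,2) stack=L1,L2; from [0,0,0]:
+L1 (α=0) → [0, 0, 0]
+L2 (α=1/4) → [4, 4, 40]
= [4, 4, 40]

(0,2) stack=L4,L5; from [0,0,0]:
+L4 (α=7/8) → [693/4, 203/4, 623/4]
+L5 (α=1/5) → [756/5, 216/5, 639/5]
rounded: [151, 43, 128]


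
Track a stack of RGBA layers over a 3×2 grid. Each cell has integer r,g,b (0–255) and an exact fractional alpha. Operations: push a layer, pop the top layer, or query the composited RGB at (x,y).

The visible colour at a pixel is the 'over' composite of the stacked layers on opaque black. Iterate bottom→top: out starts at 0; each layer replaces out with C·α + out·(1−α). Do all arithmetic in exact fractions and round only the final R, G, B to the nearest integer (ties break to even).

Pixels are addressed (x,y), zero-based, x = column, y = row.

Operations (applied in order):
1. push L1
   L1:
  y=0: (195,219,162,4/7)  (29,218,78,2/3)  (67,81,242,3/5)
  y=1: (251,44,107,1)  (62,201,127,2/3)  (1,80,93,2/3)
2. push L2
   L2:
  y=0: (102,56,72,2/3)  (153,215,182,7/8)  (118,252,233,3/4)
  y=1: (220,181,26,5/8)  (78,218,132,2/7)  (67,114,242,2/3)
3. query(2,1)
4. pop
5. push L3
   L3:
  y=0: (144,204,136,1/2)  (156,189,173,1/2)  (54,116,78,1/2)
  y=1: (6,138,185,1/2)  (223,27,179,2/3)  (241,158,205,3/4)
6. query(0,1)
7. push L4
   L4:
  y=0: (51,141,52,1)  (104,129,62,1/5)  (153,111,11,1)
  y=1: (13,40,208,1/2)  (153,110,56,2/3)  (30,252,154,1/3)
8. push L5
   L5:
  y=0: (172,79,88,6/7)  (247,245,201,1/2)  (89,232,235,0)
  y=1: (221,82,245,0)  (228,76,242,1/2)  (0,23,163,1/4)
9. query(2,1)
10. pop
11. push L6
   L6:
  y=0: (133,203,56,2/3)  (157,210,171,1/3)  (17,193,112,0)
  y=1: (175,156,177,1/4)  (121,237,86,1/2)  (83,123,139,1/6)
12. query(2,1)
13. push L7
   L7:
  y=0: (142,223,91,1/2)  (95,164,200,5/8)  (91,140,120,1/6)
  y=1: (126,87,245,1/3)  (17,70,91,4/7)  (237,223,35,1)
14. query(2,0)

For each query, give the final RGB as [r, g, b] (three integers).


(2,1) stack=L1,L2; from [0,0,0]:
+L1 (α=2/3) → [2/3, 160/3, 62]
+L2 (α=2/3) → [404/9, 844/9, 182]
= [45, 94, 182]

(0,1) stack=L1,L3; from [0,0,0]:
L1 α=1: [251, 44, 107]
L3 α=1/2: [257/2, 91, 146]
→ [128, 91, 146]

query (2,1) [L1,L3,L4,L5] — begin 0,0,0
after L1 α=2/3: [2/3, 160/3, 62]
after L3 α=3/4: [2171/12, 791/6, 677/4]
after L4 α=1/3: [2351/18, 1547/9, 985/6]
after L5 α=1/4: [2351/24, 404/3, 1311/8]
→ [98, 135, 164]

query (2,1) [L1,L3,L4,L6] — begin 0,0,0
after L1 α=2/3: [2/3, 160/3, 62]
after L3 α=3/4: [2171/12, 791/6, 677/4]
after L4 α=1/3: [2351/18, 1547/9, 985/6]
after L6 α=1/6: [13249/108, 4421/27, 5759/36]
= [123, 164, 160]

query (2,0) [L1,L3,L4,L6,L7] — begin 0,0,0
+L1 (α=3/5) → [201/5, 243/5, 726/5]
+L3 (α=1/2) → [471/10, 823/10, 558/5]
+L4 (α=1) → [153, 111, 11]
+L6 (α=0) → [153, 111, 11]
+L7 (α=1/6) → [428/3, 695/6, 175/6]
rounded: [143, 116, 29]


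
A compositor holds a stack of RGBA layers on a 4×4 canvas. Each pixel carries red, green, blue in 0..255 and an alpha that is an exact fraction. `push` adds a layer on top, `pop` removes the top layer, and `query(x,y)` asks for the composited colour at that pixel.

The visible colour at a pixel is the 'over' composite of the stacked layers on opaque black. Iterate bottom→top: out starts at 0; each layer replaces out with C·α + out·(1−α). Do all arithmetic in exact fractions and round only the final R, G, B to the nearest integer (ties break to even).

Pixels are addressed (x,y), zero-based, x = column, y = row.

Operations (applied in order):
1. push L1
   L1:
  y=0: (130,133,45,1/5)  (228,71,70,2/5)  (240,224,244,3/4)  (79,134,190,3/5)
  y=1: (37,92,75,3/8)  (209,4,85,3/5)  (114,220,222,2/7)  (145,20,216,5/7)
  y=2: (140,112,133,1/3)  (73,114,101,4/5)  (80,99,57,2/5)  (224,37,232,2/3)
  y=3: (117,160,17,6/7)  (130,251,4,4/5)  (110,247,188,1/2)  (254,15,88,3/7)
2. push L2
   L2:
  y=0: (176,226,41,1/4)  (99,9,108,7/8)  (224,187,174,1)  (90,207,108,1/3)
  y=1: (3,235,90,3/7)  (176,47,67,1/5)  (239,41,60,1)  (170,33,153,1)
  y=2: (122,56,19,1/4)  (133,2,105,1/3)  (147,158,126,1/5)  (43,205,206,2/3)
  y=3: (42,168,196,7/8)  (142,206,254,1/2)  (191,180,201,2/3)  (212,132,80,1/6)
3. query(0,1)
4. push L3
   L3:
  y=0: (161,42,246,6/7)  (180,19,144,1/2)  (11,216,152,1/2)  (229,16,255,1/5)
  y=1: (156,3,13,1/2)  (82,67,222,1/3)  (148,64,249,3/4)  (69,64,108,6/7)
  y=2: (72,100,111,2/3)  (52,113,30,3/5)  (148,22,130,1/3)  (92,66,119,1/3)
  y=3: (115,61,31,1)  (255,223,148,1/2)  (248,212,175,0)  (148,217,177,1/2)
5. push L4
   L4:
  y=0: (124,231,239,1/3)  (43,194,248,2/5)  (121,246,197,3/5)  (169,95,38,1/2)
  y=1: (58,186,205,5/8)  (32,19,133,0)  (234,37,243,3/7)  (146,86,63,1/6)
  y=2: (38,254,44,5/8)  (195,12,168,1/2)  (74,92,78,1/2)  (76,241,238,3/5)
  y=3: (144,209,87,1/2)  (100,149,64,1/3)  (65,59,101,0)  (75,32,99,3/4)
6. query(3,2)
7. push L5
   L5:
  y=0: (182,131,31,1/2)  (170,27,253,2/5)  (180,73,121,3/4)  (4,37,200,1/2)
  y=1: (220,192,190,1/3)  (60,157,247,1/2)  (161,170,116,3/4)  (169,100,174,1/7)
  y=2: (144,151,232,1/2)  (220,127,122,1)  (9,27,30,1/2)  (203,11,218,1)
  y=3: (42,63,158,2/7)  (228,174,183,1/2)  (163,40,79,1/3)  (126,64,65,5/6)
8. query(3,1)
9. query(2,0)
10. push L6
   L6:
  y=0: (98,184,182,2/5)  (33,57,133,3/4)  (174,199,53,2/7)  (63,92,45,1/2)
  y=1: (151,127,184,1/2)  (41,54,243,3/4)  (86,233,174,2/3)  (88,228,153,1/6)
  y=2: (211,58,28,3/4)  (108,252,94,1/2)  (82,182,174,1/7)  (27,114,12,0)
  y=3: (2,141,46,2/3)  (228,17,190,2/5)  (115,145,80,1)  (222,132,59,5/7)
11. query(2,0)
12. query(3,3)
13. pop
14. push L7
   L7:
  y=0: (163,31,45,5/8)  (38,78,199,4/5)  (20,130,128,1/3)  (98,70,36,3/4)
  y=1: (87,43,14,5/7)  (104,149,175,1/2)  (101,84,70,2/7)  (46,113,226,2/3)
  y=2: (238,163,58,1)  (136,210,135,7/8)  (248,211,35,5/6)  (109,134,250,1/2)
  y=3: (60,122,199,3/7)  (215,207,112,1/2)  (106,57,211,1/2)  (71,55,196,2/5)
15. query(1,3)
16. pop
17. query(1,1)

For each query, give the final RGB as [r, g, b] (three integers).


at x=0,y=1 over L1,L2:
+L1 (α=3/8) → [111/8, 69/2, 225/8]
+L2 (α=3/7) → [129/14, 843/7, 765/14]
rounded: [9, 120, 55]

query (3,2) [L1,L2,L3,L4] — begin 0,0,0
L1 α=2/3: [448/3, 74/3, 464/3]
L2 α=2/3: [706/9, 1304/9, 1700/9]
L3 α=1/3: [2240/27, 3202/27, 4471/27]
L4 α=3/5: [10636/135, 5185/27, 5644/27]
rounded: [79, 192, 209]

(3,1) stack=L1,L2,L3,L4,L5; from [0,0,0]:
L1 α=5/7: [725/7, 100/7, 1080/7]
L2 α=1: [170, 33, 153]
L3 α=6/7: [584/7, 417/7, 801/7]
L4 α=1/6: [657/7, 2687/42, 741/7]
L5 α=1/7: [5125/49, 3387/49, 5664/49]
= [105, 69, 116]

(2,0) stack=L1,L2,L3,L4,L5; from [0,0,0]:
L1 α=3/4: [180, 168, 183]
L2 α=1: [224, 187, 174]
L3 α=1/2: [235/2, 403/2, 163]
L4 α=3/5: [598/5, 1141/5, 917/5]
L5 α=3/4: [1649/10, 559/5, 683/5]
→ [165, 112, 137]

(2,0) stack=L1,L2,L3,L4,L5,L6; from [0,0,0]:
L1 α=3/4: [180, 168, 183]
L2 α=1: [224, 187, 174]
L3 α=1/2: [235/2, 403/2, 163]
L4 α=3/5: [598/5, 1141/5, 917/5]
L5 α=3/4: [1649/10, 559/5, 683/5]
L6 α=2/7: [335/2, 957/7, 789/7]
= [168, 137, 113]

at x=3,y=3 over L1,L2,L3,L4,L5,L6:
L1 α=3/7: [762/7, 45/7, 264/7]
L2 α=1/6: [2647/21, 383/14, 940/21]
L3 α=1/2: [5755/42, 3421/28, 4657/42]
L4 α=3/4: [15205/168, 6109/112, 17131/168]
L5 α=5/6: [121045/1008, 13983/224, 71731/1008]
L6 α=5/7: [680485/3528, 87903/784, 220411/3528]
rounded: [193, 112, 62]

query (1,3) [L1,L2,L3,L4,L5,L7] — begin 0,0,0
after L1 α=4/5: [104, 1004/5, 16/5]
after L2 α=1/2: [123, 1017/5, 643/5]
after L3 α=1/2: [189, 1066/5, 1383/10]
after L4 α=1/3: [478/3, 959/5, 1703/15]
after L5 α=1/2: [581/3, 1829/10, 2224/15]
after L7 α=1/2: [613/3, 3899/20, 1952/15]
= [204, 195, 130]

at x=1,y=1 over L1,L2,L3,L4,L5:
+L1 (α=3/5) → [627/5, 12/5, 51]
+L2 (α=1/5) → [3388/25, 283/25, 271/5]
+L3 (α=1/3) → [2942/25, 747/25, 1652/15]
+L4 (α=0) → [2942/25, 747/25, 1652/15]
+L5 (α=1/2) → [2221/25, 2336/25, 5357/30]
rounded: [89, 93, 179]


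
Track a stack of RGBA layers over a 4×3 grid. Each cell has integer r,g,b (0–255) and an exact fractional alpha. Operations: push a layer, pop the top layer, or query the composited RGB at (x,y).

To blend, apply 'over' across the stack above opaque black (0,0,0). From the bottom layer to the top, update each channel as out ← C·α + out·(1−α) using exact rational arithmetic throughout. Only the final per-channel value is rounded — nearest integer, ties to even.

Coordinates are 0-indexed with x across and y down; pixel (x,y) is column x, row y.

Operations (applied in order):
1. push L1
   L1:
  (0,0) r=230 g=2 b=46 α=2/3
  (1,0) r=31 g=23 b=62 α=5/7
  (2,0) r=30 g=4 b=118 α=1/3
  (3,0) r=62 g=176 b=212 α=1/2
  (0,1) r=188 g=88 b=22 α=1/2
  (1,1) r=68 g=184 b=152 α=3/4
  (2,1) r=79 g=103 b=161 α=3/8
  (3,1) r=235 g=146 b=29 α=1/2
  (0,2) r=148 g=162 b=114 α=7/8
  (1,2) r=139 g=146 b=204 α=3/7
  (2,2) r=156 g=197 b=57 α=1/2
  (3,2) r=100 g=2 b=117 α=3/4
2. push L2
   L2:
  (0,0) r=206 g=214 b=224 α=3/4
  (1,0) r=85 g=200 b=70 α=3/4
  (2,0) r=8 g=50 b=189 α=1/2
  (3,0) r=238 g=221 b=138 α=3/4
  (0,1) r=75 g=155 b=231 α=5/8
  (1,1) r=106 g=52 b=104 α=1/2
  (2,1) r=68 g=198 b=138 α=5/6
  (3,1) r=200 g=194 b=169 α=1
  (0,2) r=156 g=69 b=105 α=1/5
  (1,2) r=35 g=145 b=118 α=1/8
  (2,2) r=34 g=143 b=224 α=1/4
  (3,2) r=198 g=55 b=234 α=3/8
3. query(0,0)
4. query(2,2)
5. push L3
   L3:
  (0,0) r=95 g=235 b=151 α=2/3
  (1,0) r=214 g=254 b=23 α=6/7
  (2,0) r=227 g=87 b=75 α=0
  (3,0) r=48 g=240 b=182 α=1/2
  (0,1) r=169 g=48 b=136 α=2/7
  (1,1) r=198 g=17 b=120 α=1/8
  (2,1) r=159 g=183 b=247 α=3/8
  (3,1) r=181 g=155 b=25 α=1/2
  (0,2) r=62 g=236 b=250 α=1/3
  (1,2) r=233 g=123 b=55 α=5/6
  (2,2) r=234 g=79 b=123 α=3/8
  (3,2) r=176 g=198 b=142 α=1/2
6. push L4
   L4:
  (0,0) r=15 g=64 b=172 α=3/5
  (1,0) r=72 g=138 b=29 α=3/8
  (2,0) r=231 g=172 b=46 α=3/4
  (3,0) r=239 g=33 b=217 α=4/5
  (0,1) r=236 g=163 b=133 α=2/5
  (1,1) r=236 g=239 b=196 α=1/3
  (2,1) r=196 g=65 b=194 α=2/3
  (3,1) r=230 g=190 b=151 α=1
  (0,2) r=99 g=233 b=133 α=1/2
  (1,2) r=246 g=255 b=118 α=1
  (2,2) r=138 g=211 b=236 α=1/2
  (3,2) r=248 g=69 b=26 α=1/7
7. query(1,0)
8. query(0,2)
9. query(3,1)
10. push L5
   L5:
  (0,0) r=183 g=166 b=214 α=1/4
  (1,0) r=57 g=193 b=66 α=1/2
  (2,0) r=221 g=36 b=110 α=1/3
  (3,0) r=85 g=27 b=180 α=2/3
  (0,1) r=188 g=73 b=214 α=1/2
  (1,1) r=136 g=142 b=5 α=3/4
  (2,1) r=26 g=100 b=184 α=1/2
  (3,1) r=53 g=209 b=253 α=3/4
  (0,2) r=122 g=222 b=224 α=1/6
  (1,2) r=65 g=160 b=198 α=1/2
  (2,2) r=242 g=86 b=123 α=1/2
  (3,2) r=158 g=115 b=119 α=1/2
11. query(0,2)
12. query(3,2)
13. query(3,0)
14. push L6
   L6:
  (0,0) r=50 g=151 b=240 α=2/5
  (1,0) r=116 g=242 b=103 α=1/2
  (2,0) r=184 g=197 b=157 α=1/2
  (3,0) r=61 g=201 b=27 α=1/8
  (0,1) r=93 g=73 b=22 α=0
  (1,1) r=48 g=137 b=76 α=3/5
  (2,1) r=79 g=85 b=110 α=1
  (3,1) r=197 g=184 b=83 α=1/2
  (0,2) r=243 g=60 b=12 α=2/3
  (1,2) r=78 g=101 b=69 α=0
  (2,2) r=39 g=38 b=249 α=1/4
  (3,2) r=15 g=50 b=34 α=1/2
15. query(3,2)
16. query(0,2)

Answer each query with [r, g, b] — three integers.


at x=0,y=0 over L1,L2:
L1 α=2/3: [460/3, 4/3, 92/3]
L2 α=3/4: [1157/6, 965/6, 527/3]
rounded: [193, 161, 176]

query (2,2) [L1,L2] — begin 0,0,0
+L1 (α=1/2) → [78, 197/2, 57/2]
+L2 (α=1/4) → [67, 877/8, 619/8]
= [67, 110, 77]

at x=1,y=0 over L1,L2,L3,L4:
after L1 α=5/7: [155/7, 115/7, 310/7]
after L2 α=3/4: [485/7, 4315/28, 445/7]
after L3 α=6/7: [9473/49, 46987/196, 1411/49]
after L4 α=3/8: [57949/392, 316079/1568, 5659/196]
= [148, 202, 29]

query (0,2) [L1,L2,L3,L4] — begin 0,0,0
after L1 α=7/8: [259/2, 567/4, 399/4]
after L2 α=1/5: [674/5, 636/5, 504/5]
after L3 α=1/3: [1658/15, 2452/15, 2258/15]
after L4 α=1/2: [3143/30, 5947/30, 4253/30]
→ [105, 198, 142]

(3,1) stack=L1,L2,L3,L4; from [0,0,0]:
after L1 α=1/2: [235/2, 73, 29/2]
after L2 α=1: [200, 194, 169]
after L3 α=1/2: [381/2, 349/2, 97]
after L4 α=1: [230, 190, 151]
rounded: [230, 190, 151]

query (0,2) [L1,L2,L3,L4,L5] — begin 0,0,0
L1 α=7/8: [259/2, 567/4, 399/4]
L2 α=1/5: [674/5, 636/5, 504/5]
L3 α=1/3: [1658/15, 2452/15, 2258/15]
L4 α=1/2: [3143/30, 5947/30, 4253/30]
L5 α=1/6: [3875/36, 7279/36, 5597/36]
→ [108, 202, 155]

query (3,2) [L1,L2,L3,L4,L5] — begin 0,0,0
L1 α=3/4: [75, 3/2, 351/4]
L2 α=3/8: [969/8, 345/16, 4563/32]
L3 α=1/2: [2377/16, 3513/32, 9107/64]
L4 α=1/7: [9115/56, 11643/112, 28153/224]
L5 α=1/2: [17963/112, 24523/224, 54809/448]
= [160, 109, 122]

(3,0) stack=L1,L2,L3,L4,L5; from [0,0,0]:
+L1 (α=1/2) → [31, 88, 106]
+L2 (α=3/4) → [745/4, 751/4, 130]
+L3 (α=1/2) → [937/8, 1711/8, 156]
+L4 (α=4/5) → [1717/8, 2767/40, 1024/5]
+L5 (α=2/3) → [3077/24, 4927/120, 2824/15]
→ [128, 41, 188]

query (3,2) [L1,L2,L3,L4,L5,L6] — begin 0,0,0
after L1 α=3/4: [75, 3/2, 351/4]
after L2 α=3/8: [969/8, 345/16, 4563/32]
after L3 α=1/2: [2377/16, 3513/32, 9107/64]
after L4 α=1/7: [9115/56, 11643/112, 28153/224]
after L5 α=1/2: [17963/112, 24523/224, 54809/448]
after L6 α=1/2: [19643/224, 35723/448, 70041/896]
→ [88, 80, 78]

query (0,2) [L1,L2,L3,L4,L5,L6] — begin 0,0,0
L1 α=7/8: [259/2, 567/4, 399/4]
L2 α=1/5: [674/5, 636/5, 504/5]
L3 α=1/3: [1658/15, 2452/15, 2258/15]
L4 α=1/2: [3143/30, 5947/30, 4253/30]
L5 α=1/6: [3875/36, 7279/36, 5597/36]
L6 α=2/3: [21371/108, 11599/108, 6461/108]
= [198, 107, 60]


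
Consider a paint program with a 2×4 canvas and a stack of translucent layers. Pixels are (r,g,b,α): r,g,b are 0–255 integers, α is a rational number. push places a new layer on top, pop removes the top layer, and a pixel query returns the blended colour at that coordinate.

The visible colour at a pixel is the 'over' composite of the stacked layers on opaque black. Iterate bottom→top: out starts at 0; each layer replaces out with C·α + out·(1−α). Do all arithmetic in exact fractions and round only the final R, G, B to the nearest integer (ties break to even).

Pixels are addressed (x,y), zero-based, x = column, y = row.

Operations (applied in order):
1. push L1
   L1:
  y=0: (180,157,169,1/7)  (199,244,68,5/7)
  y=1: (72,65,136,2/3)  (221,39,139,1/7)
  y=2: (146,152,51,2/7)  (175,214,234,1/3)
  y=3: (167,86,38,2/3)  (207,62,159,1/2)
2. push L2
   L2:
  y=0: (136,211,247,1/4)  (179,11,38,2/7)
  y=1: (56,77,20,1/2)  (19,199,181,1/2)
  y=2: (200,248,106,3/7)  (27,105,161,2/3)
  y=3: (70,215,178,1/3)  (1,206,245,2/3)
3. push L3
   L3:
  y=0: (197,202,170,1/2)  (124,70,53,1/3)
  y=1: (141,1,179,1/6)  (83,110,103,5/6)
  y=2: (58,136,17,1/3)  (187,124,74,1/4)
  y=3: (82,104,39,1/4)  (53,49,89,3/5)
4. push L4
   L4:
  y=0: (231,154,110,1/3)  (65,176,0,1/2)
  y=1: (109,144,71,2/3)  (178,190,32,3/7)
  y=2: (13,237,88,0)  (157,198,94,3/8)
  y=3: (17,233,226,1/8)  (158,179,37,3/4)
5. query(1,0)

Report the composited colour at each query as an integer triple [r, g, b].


query (1,0) [L1,L2,L3,L4] — begin 0,0,0
after L1 α=5/7: [995/7, 1220/7, 340/7]
after L2 α=2/7: [7481/49, 6254/49, 2232/49]
after L3 α=1/3: [21038/147, 15938/147, 7061/147]
after L4 α=1/2: [30593/294, 20905/147, 7061/294]
rounded: [104, 142, 24]


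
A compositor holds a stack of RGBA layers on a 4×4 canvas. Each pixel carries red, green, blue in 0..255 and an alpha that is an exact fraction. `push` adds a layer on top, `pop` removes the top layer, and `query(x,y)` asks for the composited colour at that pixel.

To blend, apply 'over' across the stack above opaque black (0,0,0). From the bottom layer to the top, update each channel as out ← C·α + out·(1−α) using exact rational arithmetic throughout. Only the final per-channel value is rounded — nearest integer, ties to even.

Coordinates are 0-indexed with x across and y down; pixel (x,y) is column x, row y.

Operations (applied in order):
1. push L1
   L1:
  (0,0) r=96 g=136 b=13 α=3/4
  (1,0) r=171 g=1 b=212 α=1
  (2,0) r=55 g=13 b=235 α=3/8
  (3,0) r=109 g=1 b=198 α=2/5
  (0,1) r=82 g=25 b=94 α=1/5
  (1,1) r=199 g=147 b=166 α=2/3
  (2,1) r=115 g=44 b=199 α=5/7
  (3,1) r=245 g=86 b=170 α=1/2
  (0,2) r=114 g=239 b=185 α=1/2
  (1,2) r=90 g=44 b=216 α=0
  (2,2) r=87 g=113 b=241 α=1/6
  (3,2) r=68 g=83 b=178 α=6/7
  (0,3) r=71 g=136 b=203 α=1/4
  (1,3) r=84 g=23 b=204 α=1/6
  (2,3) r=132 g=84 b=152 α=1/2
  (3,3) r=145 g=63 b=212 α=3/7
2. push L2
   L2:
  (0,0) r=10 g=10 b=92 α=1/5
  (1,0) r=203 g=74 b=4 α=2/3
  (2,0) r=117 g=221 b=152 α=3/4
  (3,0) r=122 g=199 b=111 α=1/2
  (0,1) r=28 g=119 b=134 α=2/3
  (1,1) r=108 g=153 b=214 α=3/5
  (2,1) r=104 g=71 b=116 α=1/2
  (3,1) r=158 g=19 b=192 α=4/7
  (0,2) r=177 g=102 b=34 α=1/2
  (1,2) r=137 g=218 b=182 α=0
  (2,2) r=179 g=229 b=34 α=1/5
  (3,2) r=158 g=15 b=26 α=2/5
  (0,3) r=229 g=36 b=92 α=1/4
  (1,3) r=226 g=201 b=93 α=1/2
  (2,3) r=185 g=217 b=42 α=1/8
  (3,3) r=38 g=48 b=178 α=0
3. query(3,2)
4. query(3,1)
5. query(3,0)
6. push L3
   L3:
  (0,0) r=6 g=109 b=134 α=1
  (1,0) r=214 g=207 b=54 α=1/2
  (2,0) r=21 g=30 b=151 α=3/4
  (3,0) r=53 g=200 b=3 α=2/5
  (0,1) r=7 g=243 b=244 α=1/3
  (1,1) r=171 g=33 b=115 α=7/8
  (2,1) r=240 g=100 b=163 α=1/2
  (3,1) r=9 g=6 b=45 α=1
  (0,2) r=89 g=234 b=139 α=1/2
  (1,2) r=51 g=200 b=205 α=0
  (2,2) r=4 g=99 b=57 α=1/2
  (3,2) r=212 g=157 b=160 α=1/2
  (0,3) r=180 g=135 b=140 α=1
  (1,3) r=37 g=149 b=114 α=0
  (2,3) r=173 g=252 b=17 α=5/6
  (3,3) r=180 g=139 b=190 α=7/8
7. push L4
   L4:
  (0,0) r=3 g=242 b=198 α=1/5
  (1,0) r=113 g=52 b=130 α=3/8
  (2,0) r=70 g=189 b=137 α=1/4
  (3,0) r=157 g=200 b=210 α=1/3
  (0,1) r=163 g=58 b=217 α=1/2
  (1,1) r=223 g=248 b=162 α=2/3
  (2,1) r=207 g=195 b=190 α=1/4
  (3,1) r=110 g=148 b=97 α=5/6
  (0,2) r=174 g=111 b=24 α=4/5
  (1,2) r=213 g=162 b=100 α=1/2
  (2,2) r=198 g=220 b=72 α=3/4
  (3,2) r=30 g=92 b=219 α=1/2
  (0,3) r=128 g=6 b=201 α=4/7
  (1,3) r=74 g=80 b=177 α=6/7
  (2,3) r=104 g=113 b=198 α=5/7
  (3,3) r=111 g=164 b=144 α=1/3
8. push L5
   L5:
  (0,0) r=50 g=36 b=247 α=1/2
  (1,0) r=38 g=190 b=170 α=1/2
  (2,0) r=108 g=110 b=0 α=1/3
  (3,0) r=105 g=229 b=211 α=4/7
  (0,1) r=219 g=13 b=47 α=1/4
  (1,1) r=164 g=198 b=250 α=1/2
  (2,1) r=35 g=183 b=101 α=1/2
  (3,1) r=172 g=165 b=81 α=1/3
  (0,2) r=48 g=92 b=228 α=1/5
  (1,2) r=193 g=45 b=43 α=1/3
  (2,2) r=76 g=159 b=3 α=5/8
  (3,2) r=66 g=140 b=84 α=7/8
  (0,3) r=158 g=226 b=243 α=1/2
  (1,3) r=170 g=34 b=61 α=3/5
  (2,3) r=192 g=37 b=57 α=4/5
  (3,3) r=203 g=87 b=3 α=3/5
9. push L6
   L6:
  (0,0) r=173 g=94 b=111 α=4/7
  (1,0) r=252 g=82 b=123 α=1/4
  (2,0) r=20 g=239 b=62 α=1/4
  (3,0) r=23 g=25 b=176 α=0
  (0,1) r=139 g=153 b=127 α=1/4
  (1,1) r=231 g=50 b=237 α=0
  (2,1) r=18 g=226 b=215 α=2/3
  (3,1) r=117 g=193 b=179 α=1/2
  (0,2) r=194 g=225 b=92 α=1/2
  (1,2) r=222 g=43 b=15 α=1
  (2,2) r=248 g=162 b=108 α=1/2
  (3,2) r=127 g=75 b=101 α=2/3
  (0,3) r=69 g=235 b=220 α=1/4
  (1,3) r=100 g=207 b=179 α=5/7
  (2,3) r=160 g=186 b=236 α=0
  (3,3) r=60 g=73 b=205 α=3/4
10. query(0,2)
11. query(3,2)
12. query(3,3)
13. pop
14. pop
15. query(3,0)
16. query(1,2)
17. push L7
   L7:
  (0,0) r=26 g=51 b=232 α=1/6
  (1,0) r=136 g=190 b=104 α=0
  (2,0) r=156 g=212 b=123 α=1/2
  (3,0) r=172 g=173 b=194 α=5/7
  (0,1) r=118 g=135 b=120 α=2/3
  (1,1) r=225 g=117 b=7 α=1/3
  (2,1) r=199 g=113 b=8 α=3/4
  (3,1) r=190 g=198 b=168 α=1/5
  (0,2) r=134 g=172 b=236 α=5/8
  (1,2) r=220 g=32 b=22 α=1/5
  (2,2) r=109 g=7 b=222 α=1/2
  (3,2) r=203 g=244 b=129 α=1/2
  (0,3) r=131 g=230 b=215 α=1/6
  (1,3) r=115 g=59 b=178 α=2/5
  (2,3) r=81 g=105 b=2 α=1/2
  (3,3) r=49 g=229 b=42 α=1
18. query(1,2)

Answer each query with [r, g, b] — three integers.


query (3,2) [L1,L2] — begin 0,0,0
L1 α=6/7: [408/7, 498/7, 1068/7]
L2 α=2/5: [3436/35, 1704/35, 3568/35]
rounded: [98, 49, 102]

query (3,1) [L1,L2] — begin 0,0,0
after L1 α=1/2: [245/2, 43, 85]
after L2 α=4/7: [1999/14, 205/7, 1023/7]
→ [143, 29, 146]

(3,0) stack=L1,L2; from [0,0,0]:
L1 α=2/5: [218/5, 2/5, 396/5]
L2 α=1/2: [414/5, 997/10, 951/10]
= [83, 100, 95]

query (0,2) [L1,L2,L3,L4,L5,L6] — begin 0,0,0
after L1 α=1/2: [57, 239/2, 185/2]
after L2 α=1/2: [117, 443/4, 253/4]
after L3 α=1/2: [103, 1379/8, 809/8]
after L4 α=4/5: [799/5, 4931/40, 1577/40]
after L5 α=1/5: [3436/25, 5851/50, 3857/50]
after L6 α=1/2: [4143/25, 17101/100, 8457/100]
rounded: [166, 171, 85]

query (3,2) [L1,L2,L3,L4,L5,L6] — begin 0,0,0
after L1 α=6/7: [408/7, 498/7, 1068/7]
after L2 α=2/5: [3436/35, 1704/35, 3568/35]
after L3 α=1/2: [5428/35, 7199/70, 4584/35]
after L4 α=1/2: [3239/35, 13639/140, 12249/70]
after L5 α=7/8: [19409/280, 150839/1120, 53409/560]
after L6 α=2/3: [90529/840, 318839/3360, 166529/1680]
rounded: [108, 95, 99]

at x=3,y=3 over L1,L2,L3,L4,L5,L6:
+L1 (α=3/7) → [435/7, 27, 636/7]
+L2 (α=0) → [435/7, 27, 636/7]
+L3 (α=7/8) → [9255/56, 125, 4973/28]
+L4 (α=1/3) → [4121/28, 138, 6989/42]
+L5 (α=3/5) → [12647/70, 537/5, 7178/105]
+L6 (α=3/4) → [25247/280, 408/5, 71753/420]
rounded: [90, 82, 171]

at x=3,y=0 over L1,L2,L3,L4:
+L1 (α=2/5) → [218/5, 2/5, 396/5]
+L2 (α=1/2) → [414/5, 997/10, 951/10]
+L3 (α=2/5) → [1772/25, 6991/50, 2913/50]
+L4 (α=1/3) → [7469/75, 3997/25, 2721/25]
rounded: [100, 160, 109]

(1,2) stack=L1,L2,L3,L4; from [0,0,0]:
after L1 α=0: [0, 0, 0]
after L2 α=0: [0, 0, 0]
after L3 α=0: [0, 0, 0]
after L4 α=1/2: [213/2, 81, 50]
rounded: [106, 81, 50]

at x=1,y=2 over L1,L2,L3,L4,L7:
+L1 (α=0) → [0, 0, 0]
+L2 (α=0) → [0, 0, 0]
+L3 (α=0) → [0, 0, 0]
+L4 (α=1/2) → [213/2, 81, 50]
+L7 (α=1/5) → [646/5, 356/5, 222/5]
= [129, 71, 44]


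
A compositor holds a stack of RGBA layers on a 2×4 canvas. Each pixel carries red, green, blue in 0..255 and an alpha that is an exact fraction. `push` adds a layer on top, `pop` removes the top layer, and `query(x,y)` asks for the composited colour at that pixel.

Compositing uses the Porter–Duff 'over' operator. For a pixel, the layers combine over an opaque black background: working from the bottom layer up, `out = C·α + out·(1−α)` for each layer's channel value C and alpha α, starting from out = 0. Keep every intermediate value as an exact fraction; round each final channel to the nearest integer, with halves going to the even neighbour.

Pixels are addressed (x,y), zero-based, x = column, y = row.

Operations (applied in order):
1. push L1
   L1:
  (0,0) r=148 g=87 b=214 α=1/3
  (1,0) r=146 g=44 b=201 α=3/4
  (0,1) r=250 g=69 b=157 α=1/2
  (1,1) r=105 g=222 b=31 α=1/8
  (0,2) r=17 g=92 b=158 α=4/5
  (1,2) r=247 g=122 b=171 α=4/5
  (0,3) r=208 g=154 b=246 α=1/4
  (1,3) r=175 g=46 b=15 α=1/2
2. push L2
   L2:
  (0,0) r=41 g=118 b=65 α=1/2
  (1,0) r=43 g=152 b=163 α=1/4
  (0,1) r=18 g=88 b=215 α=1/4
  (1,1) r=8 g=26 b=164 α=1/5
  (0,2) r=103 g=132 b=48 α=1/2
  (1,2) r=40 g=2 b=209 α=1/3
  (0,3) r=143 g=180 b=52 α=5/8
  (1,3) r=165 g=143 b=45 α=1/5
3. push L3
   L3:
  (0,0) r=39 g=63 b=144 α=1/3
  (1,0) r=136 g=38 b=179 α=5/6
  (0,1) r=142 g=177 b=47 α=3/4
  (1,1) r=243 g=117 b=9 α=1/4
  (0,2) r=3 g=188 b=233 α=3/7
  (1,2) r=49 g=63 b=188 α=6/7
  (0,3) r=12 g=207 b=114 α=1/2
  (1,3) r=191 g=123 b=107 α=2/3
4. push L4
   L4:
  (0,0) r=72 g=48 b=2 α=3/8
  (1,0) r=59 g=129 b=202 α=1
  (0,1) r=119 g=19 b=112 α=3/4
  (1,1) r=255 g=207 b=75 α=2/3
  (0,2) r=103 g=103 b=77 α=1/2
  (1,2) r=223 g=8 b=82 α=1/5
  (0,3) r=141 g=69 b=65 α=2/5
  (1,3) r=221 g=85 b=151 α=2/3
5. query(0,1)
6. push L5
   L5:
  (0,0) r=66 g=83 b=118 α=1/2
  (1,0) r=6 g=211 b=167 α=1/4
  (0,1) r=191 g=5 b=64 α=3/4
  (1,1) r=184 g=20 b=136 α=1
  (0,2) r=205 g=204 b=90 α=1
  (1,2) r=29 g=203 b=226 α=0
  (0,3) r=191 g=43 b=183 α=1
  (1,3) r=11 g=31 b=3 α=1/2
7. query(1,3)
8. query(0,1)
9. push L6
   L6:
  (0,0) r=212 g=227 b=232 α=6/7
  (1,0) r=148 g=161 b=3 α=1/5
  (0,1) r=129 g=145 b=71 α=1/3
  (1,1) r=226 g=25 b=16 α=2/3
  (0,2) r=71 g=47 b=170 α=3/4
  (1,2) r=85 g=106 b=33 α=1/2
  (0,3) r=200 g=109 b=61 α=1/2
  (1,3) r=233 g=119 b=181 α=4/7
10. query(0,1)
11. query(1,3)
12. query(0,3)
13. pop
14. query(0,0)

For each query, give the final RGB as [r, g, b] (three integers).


query (0,1) [L1,L2,L3,L4] — begin 0,0,0
after L1 α=1/2: [125, 69/2, 157/2]
after L2 α=1/4: [393/4, 383/8, 901/8]
after L3 α=3/4: [2097/16, 4631/32, 2029/32]
after L4 α=3/4: [7809/64, 6455/128, 12781/128]
= [122, 50, 100]

query (1,3) [L1,L2,L3,L4,L5] — begin 0,0,0
L1 α=1/2: [175/2, 23, 15/2]
L2 α=1/5: [103, 47, 15]
L3 α=2/3: [485/3, 293/3, 229/3]
L4 α=2/3: [1811/9, 803/9, 1135/9]
L5 α=1/2: [955/9, 541/9, 581/9]
= [106, 60, 65]

(0,1) stack=L1,L2,L3,L4,L5; from [0,0,0]:
+L1 (α=1/2) → [125, 69/2, 157/2]
+L2 (α=1/4) → [393/4, 383/8, 901/8]
+L3 (α=3/4) → [2097/16, 4631/32, 2029/32]
+L4 (α=3/4) → [7809/64, 6455/128, 12781/128]
+L5 (α=3/4) → [44481/256, 8375/512, 37357/512]
→ [174, 16, 73]

at x=0,y=1 over L1,L2,L3,L4,L5,L6:
+L1 (α=1/2) → [125, 69/2, 157/2]
+L2 (α=1/4) → [393/4, 383/8, 901/8]
+L3 (α=3/4) → [2097/16, 4631/32, 2029/32]
+L4 (α=3/4) → [7809/64, 6455/128, 12781/128]
+L5 (α=3/4) → [44481/256, 8375/512, 37357/512]
+L6 (α=1/3) → [20331/128, 15165/256, 18511/256]
= [159, 59, 72]

at x=1,y=3 over L1,L2,L3,L4,L5,L6:
after L1 α=1/2: [175/2, 23, 15/2]
after L2 α=1/5: [103, 47, 15]
after L3 α=2/3: [485/3, 293/3, 229/3]
after L4 α=2/3: [1811/9, 803/9, 1135/9]
after L5 α=1/2: [955/9, 541/9, 581/9]
after L6 α=4/7: [3751/21, 1969/21, 2753/21]
→ [179, 94, 131]

query (0,3) [L1,L2,L3,L4,L5,L6] — begin 0,0,0
L1 α=1/4: [52, 77/2, 123/2]
L2 α=5/8: [871/8, 2031/16, 889/16]
L3 α=1/2: [967/16, 5343/32, 2713/32]
L4 α=2/5: [7413/80, 4089/32, 12299/160]
L5 α=1: [191, 43, 183]
L6 α=1/2: [391/2, 76, 122]
→ [196, 76, 122]

at x=0,y=0 over L1,L2,L3,L4,L5:
L1 α=1/3: [148/3, 29, 214/3]
L2 α=1/2: [271/6, 147/2, 409/6]
L3 α=1/3: [388/9, 70, 841/9]
L4 α=3/8: [971/18, 247/4, 4259/72]
L5 α=1/2: [2159/36, 579/8, 12755/144]
= [60, 72, 89]


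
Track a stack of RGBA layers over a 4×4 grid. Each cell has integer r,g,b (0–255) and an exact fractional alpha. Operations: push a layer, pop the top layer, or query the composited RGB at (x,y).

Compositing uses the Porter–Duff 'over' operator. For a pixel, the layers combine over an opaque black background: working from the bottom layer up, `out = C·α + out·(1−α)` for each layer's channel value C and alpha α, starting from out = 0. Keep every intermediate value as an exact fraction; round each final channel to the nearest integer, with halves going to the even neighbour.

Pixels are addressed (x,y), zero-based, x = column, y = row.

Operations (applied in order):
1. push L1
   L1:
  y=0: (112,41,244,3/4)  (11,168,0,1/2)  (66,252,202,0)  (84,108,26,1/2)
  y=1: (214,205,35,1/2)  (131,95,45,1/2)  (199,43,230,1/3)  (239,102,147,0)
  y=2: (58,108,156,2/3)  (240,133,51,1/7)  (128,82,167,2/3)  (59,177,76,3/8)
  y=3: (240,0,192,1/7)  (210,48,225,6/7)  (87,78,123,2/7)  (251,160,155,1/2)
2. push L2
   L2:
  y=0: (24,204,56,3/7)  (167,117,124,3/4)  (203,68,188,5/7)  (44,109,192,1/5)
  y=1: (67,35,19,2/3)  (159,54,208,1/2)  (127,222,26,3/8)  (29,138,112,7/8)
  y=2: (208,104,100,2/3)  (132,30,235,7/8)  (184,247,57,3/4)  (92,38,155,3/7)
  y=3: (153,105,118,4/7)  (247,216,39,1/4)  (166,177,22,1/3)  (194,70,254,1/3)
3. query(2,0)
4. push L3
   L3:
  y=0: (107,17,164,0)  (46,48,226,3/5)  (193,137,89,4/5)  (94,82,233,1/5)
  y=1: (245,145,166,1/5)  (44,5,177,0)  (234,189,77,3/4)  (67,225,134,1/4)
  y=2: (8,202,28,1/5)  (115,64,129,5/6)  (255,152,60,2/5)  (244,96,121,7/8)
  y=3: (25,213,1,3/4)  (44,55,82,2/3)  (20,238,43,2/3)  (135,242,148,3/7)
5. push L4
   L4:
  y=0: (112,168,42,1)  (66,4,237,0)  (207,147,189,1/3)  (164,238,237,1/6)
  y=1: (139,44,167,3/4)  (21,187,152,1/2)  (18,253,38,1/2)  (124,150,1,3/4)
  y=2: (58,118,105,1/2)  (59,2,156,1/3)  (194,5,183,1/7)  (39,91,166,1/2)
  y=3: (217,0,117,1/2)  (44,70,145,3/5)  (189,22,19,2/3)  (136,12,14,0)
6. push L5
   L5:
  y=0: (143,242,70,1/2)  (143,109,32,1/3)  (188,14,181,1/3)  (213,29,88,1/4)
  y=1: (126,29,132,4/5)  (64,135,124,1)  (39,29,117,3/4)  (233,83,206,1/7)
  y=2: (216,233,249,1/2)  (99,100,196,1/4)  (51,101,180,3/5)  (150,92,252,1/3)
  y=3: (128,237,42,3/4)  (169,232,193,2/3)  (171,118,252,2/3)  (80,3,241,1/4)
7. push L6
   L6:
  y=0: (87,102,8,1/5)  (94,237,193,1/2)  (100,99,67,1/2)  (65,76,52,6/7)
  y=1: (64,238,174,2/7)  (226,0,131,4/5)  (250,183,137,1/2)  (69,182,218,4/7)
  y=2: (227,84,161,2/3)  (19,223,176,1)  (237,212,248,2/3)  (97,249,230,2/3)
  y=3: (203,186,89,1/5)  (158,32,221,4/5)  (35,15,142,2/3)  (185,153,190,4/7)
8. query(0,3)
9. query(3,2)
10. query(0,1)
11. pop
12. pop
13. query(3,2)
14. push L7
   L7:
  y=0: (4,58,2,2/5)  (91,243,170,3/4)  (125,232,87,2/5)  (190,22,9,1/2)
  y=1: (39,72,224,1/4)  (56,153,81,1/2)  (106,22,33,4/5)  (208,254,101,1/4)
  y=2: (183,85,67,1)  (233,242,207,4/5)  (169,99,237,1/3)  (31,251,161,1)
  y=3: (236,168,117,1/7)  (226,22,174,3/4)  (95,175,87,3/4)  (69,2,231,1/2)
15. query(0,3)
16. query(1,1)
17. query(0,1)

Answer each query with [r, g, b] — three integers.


query (2,0) [L1,L2] — begin 0,0,0
+L1 (α=0) → [0, 0, 0]
+L2 (α=5/7) → [145, 340/7, 940/7]
rounded: [145, 49, 134]

(0,3) stack=L1,L2,L3,L4,L5,L6; from [0,0,0]:
+L1 (α=1/7) → [240/7, 0, 192/7]
+L2 (α=4/7) → [5004/49, 60, 3880/49]
+L3 (α=3/4) → [8679/196, 699/4, 4027/196]
+L4 (α=1/2) → [51211/392, 699/8, 26959/392]
+L5 (α=3/4) → [201739/1568, 6387/32, 76351/1568]
+L6 (α=1/5) → [56263/392, 1575/8, 111239/1960]
→ [144, 197, 57]

(3,2) stack=L1,L2,L3,L4,L5,L6; from [0,0,0]:
after L1 α=3/8: [177/8, 531/8, 57/2]
after L2 α=3/7: [729/14, 759/14, 579/7]
after L3 α=7/8: [24641/112, 10167/112, 1627/14]
after L4 α=1/2: [29009/224, 20359/224, 3951/28]
after L5 α=1/3: [45809/336, 10221/112, 2493/14]
after L6 α=2/3: [110993/1008, 21999/112, 8933/42]
→ [110, 196, 213]

(0,1) stack=L1,L2,L3,L4,L5,L6; from [0,0,0]:
+L1 (α=1/2) → [107, 205/2, 35/2]
+L2 (α=2/3) → [241/3, 115/2, 37/2]
+L3 (α=1/5) → [1699/15, 75, 48]
+L4 (α=3/4) → [3977/30, 207/4, 549/4]
+L5 (α=4/5) → [19097/150, 671/20, 2661/20]
+L6 (α=2/7) → [22937/210, 2575/28, 579/4]
→ [109, 92, 145]

(3,2) stack=L1,L2,L3,L4; from [0,0,0]:
+L1 (α=3/8) → [177/8, 531/8, 57/2]
+L2 (α=3/7) → [729/14, 759/14, 579/7]
+L3 (α=7/8) → [24641/112, 10167/112, 1627/14]
+L4 (α=1/2) → [29009/224, 20359/224, 3951/28]
= [130, 91, 141]

at x=0,y=3 over L1,L2,L3,L4,L7:
L1 α=1/7: [240/7, 0, 192/7]
L2 α=4/7: [5004/49, 60, 3880/49]
L3 α=3/4: [8679/196, 699/4, 4027/196]
L4 α=1/2: [51211/392, 699/8, 26959/392]
L7 α=1/7: [199889/1372, 2769/28, 103809/1372]
→ [146, 99, 76]

at x=1,y=1 over L1,L2,L3,L4,L7:
after L1 α=1/2: [131/2, 95/2, 45/2]
after L2 α=1/2: [449/4, 203/4, 461/4]
after L3 α=0: [449/4, 203/4, 461/4]
after L4 α=1/2: [533/8, 951/8, 1069/8]
after L7 α=1/2: [981/16, 2175/16, 1717/16]
→ [61, 136, 107]

at x=0,y=1 over L1,L2,L3,L4,L7:
after L1 α=1/2: [107, 205/2, 35/2]
after L2 α=2/3: [241/3, 115/2, 37/2]
after L3 α=1/5: [1699/15, 75, 48]
after L4 α=3/4: [3977/30, 207/4, 549/4]
after L7 α=1/4: [4367/40, 909/16, 2543/16]
= [109, 57, 159]


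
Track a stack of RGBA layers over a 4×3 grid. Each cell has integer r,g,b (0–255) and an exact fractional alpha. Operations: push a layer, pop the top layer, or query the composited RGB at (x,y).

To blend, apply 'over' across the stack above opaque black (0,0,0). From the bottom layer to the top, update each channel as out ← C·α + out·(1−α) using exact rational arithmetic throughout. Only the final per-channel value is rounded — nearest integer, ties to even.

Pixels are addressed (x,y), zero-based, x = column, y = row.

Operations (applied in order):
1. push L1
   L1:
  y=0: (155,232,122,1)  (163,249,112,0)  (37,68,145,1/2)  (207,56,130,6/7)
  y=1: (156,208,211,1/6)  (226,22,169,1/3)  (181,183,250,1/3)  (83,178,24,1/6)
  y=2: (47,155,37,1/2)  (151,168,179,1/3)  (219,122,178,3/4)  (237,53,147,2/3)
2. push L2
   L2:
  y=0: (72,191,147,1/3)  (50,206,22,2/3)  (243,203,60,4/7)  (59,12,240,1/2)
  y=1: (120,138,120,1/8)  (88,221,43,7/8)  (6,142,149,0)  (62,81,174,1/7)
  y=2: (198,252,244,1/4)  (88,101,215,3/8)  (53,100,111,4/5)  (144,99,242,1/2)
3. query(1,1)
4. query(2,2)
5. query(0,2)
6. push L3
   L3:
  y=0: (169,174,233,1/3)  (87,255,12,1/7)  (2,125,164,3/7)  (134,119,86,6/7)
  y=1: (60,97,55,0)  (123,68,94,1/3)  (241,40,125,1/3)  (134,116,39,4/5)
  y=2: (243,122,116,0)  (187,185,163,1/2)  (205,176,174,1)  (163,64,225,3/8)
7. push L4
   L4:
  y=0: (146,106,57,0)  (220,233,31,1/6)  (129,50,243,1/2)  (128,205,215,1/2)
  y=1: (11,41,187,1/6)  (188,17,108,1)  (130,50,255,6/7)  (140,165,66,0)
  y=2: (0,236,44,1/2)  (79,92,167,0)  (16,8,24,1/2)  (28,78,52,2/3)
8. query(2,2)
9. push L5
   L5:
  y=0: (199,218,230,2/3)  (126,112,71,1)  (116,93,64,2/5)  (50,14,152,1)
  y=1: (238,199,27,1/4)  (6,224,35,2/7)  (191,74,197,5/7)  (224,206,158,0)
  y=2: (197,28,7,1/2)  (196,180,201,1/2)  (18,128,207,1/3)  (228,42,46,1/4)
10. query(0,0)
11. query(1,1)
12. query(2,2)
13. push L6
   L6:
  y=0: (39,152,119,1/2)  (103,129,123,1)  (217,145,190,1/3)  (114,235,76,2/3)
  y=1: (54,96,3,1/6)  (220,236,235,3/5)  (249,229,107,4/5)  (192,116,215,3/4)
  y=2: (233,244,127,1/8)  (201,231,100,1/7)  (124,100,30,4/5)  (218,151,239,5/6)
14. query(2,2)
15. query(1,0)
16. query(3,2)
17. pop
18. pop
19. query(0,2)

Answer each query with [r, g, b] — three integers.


query (1,1) [L1,L2] — begin 0,0,0
after L1 α=1/3: [226/3, 22/3, 169/3]
after L2 α=7/8: [1037/12, 4663/24, 134/3]
= [86, 194, 45]

at x=2,y=2 over L1,L2:
after L1 α=3/4: [657/4, 183/2, 267/2]
after L2 α=4/5: [301/4, 983/10, 231/2]
rounded: [75, 98, 116]

query (0,2) [L1,L2] — begin 0,0,0
L1 α=1/2: [47/2, 155/2, 37/2]
L2 α=1/4: [537/8, 969/8, 599/8]
= [67, 121, 75]

query (2,2) [L1,L2,L3,L4] — begin 0,0,0
L1 α=3/4: [657/4, 183/2, 267/2]
L2 α=4/5: [301/4, 983/10, 231/2]
L3 α=1: [205, 176, 174]
L4 α=1/2: [221/2, 92, 99]
= [110, 92, 99]

query (0,0) [L1,L2,L3,L4,L5] — begin 0,0,0
+L1 (α=1) → [155, 232, 122]
+L2 (α=1/3) → [382/3, 655/3, 391/3]
+L3 (α=1/3) → [1271/9, 1832/9, 1481/9]
+L4 (α=0) → [1271/9, 1832/9, 1481/9]
+L5 (α=2/3) → [4853/27, 5756/27, 5621/27]
rounded: [180, 213, 208]

query (1,1) [L1,L2,L3,L4,L5] — begin 0,0,0
+L1 (α=1/3) → [226/3, 22/3, 169/3]
+L2 (α=7/8) → [1037/12, 4663/24, 134/3]
+L3 (α=1/3) → [1775/18, 5479/36, 550/9]
+L4 (α=1) → [188, 17, 108]
+L5 (α=2/7) → [136, 533/7, 610/7]
rounded: [136, 76, 87]

query (2,2) [L1,L2,L3,L4,L5] — begin 0,0,0
L1 α=3/4: [657/4, 183/2, 267/2]
L2 α=4/5: [301/4, 983/10, 231/2]
L3 α=1: [205, 176, 174]
L4 α=1/2: [221/2, 92, 99]
L5 α=1/3: [239/3, 104, 135]
→ [80, 104, 135]

(2,2) stack=L1,L2,L3,L4,L5,L6; from [0,0,0]:
+L1 (α=3/4) → [657/4, 183/2, 267/2]
+L2 (α=4/5) → [301/4, 983/10, 231/2]
+L3 (α=1) → [205, 176, 174]
+L4 (α=1/2) → [221/2, 92, 99]
+L5 (α=1/3) → [239/3, 104, 135]
+L6 (α=4/5) → [1727/15, 504/5, 51]
= [115, 101, 51]

query (1,0) [L1,L2,L3,L4,L5,L6] — begin 0,0,0
L1 α=0: [0, 0, 0]
L2 α=2/3: [100/3, 412/3, 44/3]
L3 α=1/7: [41, 1079/7, 100/7]
L4 α=1/6: [425/6, 1171/7, 239/14]
L5 α=1: [126, 112, 71]
L6 α=1: [103, 129, 123]
→ [103, 129, 123]

(3,2) stack=L1,L2,L3,L4,L5,L6; from [0,0,0]:
+L1 (α=2/3) → [158, 106/3, 98]
+L2 (α=1/2) → [151, 403/6, 170]
+L3 (α=3/8) → [311/2, 3167/48, 1525/8]
+L4 (α=2/3) → [141/2, 10655/144, 2357/24]
+L5 (α=1/4) → [879/8, 12671/192, 2725/32]
+L6 (α=5/6) → [9599/48, 157631/1152, 13655/64]
= [200, 137, 213]

query (0,2) [L1,L2,L3,L4] — begin 0,0,0
L1 α=1/2: [47/2, 155/2, 37/2]
L2 α=1/4: [537/8, 969/8, 599/8]
L3 α=0: [537/8, 969/8, 599/8]
L4 α=1/2: [537/16, 2857/16, 951/16]
= [34, 179, 59]
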